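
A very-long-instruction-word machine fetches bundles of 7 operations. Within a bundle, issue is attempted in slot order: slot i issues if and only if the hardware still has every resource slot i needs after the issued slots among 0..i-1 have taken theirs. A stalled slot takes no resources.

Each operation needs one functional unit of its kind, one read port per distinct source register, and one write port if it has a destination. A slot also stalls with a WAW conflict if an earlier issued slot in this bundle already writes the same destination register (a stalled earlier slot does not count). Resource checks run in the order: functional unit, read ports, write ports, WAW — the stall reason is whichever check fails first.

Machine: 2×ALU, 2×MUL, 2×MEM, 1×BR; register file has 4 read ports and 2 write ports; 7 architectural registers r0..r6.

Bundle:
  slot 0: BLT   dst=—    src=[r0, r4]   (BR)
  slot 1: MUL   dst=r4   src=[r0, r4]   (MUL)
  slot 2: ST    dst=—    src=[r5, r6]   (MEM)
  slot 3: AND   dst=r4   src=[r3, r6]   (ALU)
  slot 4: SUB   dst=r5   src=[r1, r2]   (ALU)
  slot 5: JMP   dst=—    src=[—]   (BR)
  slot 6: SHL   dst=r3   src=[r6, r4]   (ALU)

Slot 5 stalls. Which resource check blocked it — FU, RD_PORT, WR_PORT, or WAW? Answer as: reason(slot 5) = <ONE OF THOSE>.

[0] BR needs rd=2 wr=0: ok; after: ALU=2 MUL=2 MEM=2 BR=0, R=2, W=2
[1] MUL needs rd=2 wr=1: ok; after: ALU=2 MUL=1 MEM=2 BR=0, R=0, W=1
[2] MEM needs rd=2 wr=0: RD_PORT; after: ALU=2 MUL=1 MEM=2 BR=0, R=0, W=1
[3] ALU needs rd=2 wr=1: RD_PORT; after: ALU=2 MUL=1 MEM=2 BR=0, R=0, W=1
[4] ALU needs rd=2 wr=1: RD_PORT; after: ALU=2 MUL=1 MEM=2 BR=0, R=0, W=1
[5] BR needs rd=0 wr=0: FU; after: ALU=2 MUL=1 MEM=2 BR=0, R=0, W=1
[6] ALU needs rd=2 wr=1: RD_PORT; after: ALU=2 MUL=1 MEM=2 BR=0, R=0, W=1

reason(slot 5) = FU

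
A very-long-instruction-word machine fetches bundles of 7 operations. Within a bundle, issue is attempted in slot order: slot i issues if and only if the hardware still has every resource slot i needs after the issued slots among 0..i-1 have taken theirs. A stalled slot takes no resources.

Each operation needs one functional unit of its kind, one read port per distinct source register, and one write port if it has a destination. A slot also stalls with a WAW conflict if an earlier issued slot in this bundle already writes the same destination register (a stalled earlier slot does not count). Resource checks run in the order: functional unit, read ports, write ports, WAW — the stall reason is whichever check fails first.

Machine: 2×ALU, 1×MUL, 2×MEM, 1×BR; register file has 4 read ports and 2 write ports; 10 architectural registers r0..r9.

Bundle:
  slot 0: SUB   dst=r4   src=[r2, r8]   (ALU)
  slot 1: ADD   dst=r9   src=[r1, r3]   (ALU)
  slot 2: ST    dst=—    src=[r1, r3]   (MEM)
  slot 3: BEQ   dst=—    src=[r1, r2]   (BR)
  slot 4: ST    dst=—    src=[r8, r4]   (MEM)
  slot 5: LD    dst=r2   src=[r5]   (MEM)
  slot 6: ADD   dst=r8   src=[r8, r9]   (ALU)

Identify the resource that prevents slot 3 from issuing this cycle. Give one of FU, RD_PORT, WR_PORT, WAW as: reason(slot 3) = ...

slot 0 (ALU): ISSUE — free A1,Mu1,Ld2,B1 rp2 wp1
slot 1 (ALU): ISSUE — free A0,Mu1,Ld2,B1 rp0 wp0
slot 2 (MEM): stall RD_PORT — free A0,Mu1,Ld2,B1 rp0 wp0
slot 3 (BR): stall RD_PORT — free A0,Mu1,Ld2,B1 rp0 wp0
slot 4 (MEM): stall RD_PORT — free A0,Mu1,Ld2,B1 rp0 wp0
slot 5 (MEM): stall RD_PORT — free A0,Mu1,Ld2,B1 rp0 wp0
slot 6 (ALU): stall FU — free A0,Mu1,Ld2,B1 rp0 wp0

reason(slot 3) = RD_PORT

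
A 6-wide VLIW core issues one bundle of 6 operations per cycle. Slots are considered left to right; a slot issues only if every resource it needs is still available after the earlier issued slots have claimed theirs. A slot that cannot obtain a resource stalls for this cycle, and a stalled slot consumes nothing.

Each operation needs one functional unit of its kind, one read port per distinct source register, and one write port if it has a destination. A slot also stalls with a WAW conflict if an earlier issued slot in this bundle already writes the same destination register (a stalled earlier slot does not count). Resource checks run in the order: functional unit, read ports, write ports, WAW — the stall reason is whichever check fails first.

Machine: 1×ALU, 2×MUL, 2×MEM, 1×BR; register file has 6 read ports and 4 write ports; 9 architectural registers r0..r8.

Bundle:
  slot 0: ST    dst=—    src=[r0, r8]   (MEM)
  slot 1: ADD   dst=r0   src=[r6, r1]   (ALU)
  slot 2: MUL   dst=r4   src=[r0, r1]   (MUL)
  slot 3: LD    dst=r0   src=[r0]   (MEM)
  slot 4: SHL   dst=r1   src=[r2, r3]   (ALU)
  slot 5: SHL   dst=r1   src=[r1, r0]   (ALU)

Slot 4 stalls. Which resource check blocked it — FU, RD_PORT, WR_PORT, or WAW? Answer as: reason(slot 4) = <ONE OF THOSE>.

reason(slot 4) = FU

(0) want 1×MEM +2rd +0wr — yes → AL1|MU2|ME1|BR1|rd4|wr4
(1) want 1×ALU +2rd +1wr — yes → AL0|MU2|ME1|BR1|rd2|wr3
(2) want 1×MUL +2rd +1wr — yes → AL0|MU1|ME1|BR1|rd0|wr2
(3) want 1×MEM +1rd +1wr — RD_PORT → AL0|MU1|ME1|BR1|rd0|wr2
(4) want 1×ALU +2rd +1wr — FU → AL0|MU1|ME1|BR1|rd0|wr2
(5) want 1×ALU +2rd +1wr — FU → AL0|MU1|ME1|BR1|rd0|wr2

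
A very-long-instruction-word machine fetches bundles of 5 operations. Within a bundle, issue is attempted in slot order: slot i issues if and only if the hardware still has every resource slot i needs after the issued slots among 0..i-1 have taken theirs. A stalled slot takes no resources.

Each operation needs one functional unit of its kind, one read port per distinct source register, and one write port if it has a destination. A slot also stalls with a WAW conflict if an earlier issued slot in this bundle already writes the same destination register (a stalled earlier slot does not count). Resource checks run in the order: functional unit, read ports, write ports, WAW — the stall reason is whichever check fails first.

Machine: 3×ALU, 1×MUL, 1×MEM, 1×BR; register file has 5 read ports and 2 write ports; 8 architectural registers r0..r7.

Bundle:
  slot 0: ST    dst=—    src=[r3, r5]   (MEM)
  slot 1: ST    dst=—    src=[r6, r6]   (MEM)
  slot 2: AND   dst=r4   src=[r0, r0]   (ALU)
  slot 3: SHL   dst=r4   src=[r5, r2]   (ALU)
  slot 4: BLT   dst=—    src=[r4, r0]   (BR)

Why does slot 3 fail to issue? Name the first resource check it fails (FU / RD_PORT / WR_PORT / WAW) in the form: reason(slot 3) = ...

slot 0 (MEM): ISSUE — free A3,Mu1,Ld0,B1 rp3 wp2
slot 1 (MEM): stall FU — free A3,Mu1,Ld0,B1 rp3 wp2
slot 2 (ALU): ISSUE — free A2,Mu1,Ld0,B1 rp2 wp1
slot 3 (ALU): stall WAW — free A2,Mu1,Ld0,B1 rp2 wp1
slot 4 (BR): ISSUE — free A2,Mu1,Ld0,B0 rp0 wp1

reason(slot 3) = WAW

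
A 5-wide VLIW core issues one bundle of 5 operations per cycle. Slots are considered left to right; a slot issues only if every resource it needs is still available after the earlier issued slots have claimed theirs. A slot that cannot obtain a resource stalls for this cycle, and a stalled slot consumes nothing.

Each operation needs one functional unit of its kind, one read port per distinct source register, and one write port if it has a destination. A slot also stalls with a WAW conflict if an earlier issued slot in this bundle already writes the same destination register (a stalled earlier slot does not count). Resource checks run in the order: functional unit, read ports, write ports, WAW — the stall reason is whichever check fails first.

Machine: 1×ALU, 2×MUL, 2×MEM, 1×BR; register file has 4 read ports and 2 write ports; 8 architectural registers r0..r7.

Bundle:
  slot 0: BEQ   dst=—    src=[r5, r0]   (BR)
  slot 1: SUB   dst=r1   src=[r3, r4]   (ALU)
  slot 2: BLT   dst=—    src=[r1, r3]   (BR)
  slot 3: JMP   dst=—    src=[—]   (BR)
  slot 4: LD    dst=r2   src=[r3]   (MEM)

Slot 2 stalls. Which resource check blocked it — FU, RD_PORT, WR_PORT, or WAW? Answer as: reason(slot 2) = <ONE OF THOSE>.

reason(slot 2) = FU

(0) want 1×BR +2rd +0wr — yes → AL1|MU2|ME2|BR0|rd2|wr2
(1) want 1×ALU +2rd +1wr — yes → AL0|MU2|ME2|BR0|rd0|wr1
(2) want 1×BR +2rd +0wr — FU → AL0|MU2|ME2|BR0|rd0|wr1
(3) want 1×BR +0rd +0wr — FU → AL0|MU2|ME2|BR0|rd0|wr1
(4) want 1×MEM +1rd +1wr — RD_PORT → AL0|MU2|ME2|BR0|rd0|wr1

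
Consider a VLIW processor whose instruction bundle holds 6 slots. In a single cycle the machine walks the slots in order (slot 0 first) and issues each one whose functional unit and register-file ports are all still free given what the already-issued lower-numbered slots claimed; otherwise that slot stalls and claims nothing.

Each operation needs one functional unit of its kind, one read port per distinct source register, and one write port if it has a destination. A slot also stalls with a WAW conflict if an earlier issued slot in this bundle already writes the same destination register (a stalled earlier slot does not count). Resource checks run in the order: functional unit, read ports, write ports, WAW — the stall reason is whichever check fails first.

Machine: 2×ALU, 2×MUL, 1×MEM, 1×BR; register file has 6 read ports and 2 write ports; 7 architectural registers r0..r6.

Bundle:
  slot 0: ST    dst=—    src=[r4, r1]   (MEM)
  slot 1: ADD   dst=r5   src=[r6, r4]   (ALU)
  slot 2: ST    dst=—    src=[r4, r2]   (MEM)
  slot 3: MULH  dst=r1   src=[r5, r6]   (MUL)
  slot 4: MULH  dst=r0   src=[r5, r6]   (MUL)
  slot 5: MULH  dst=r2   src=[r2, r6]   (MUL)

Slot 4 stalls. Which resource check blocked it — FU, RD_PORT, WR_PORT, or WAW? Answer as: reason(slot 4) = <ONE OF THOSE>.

reason(slot 4) = RD_PORT

[0] MEM needs rd=2 wr=0: ok; after: ALU=2 MUL=2 MEM=0 BR=1, R=4, W=2
[1] ALU needs rd=2 wr=1: ok; after: ALU=1 MUL=2 MEM=0 BR=1, R=2, W=1
[2] MEM needs rd=2 wr=0: FU; after: ALU=1 MUL=2 MEM=0 BR=1, R=2, W=1
[3] MUL needs rd=2 wr=1: ok; after: ALU=1 MUL=1 MEM=0 BR=1, R=0, W=0
[4] MUL needs rd=2 wr=1: RD_PORT; after: ALU=1 MUL=1 MEM=0 BR=1, R=0, W=0
[5] MUL needs rd=2 wr=1: RD_PORT; after: ALU=1 MUL=1 MEM=0 BR=1, R=0, W=0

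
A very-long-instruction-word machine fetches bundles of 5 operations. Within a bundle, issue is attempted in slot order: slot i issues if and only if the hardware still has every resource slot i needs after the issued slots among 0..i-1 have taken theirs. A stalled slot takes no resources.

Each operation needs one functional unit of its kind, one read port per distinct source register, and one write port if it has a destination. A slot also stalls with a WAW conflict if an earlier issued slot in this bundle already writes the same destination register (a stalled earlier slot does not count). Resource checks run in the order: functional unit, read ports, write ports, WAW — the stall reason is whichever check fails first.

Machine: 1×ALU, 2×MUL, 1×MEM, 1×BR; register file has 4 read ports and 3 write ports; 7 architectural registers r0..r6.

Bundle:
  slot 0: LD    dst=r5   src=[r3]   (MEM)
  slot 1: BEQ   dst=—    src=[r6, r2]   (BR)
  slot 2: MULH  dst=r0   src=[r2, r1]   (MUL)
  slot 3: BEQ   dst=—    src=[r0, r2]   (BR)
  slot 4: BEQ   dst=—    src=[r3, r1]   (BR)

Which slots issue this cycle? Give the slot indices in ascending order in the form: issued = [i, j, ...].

issued = [0, 1]

slot 0 (MEM): ISSUE — free A1,Mu2,Ld0,B1 rp3 wp2
slot 1 (BR): ISSUE — free A1,Mu2,Ld0,B0 rp1 wp2
slot 2 (MUL): stall RD_PORT — free A1,Mu2,Ld0,B0 rp1 wp2
slot 3 (BR): stall FU — free A1,Mu2,Ld0,B0 rp1 wp2
slot 4 (BR): stall FU — free A1,Mu2,Ld0,B0 rp1 wp2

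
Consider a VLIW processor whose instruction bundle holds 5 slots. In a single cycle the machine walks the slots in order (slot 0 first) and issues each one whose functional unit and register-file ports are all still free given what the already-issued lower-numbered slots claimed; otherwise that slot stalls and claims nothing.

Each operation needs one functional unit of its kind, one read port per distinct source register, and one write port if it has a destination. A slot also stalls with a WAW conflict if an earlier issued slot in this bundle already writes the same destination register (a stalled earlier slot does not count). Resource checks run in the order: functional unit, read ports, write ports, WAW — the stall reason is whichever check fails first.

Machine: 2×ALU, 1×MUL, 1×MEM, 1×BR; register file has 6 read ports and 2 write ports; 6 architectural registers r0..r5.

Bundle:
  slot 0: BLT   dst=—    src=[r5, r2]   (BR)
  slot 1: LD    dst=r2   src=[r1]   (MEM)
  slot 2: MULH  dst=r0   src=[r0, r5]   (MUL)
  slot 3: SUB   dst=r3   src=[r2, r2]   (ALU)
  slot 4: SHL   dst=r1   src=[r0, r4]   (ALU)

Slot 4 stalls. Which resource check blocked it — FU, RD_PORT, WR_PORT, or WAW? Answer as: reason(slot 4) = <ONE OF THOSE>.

reason(slot 4) = RD_PORT

#0 BR src=r5,r2 dispatched  <A:2 Mu:1 Ld:1 B:0 rd:4 wr:2>
#1 MEM src=r1 dispatched  <A:2 Mu:1 Ld:0 B:0 rd:3 wr:1>
#2 MUL src=r0,r5 dispatched  <A:2 Mu:0 Ld:0 B:0 rd:1 wr:0>
#3 ALU src=r2,r2 held:WR_PORT  <A:2 Mu:0 Ld:0 B:0 rd:1 wr:0>
#4 ALU src=r0,r4 held:RD_PORT  <A:2 Mu:0 Ld:0 B:0 rd:1 wr:0>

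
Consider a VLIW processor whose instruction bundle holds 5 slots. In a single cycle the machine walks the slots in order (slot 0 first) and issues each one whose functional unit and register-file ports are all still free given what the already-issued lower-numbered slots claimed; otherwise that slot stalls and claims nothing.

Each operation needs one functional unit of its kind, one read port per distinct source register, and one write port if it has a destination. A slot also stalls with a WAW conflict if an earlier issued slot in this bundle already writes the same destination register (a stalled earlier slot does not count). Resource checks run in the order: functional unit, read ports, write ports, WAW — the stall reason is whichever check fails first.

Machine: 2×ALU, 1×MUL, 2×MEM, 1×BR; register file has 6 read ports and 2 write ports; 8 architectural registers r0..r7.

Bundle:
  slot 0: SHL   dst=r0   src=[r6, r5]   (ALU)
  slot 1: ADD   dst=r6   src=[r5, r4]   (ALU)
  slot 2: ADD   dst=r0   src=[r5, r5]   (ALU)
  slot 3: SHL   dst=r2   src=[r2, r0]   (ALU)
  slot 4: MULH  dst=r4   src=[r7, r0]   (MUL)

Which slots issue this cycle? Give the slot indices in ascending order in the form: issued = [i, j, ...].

issued = [0, 1]

[0] ALU needs rd=2 wr=1: ok; after: ALU=1 MUL=1 MEM=2 BR=1, R=4, W=1
[1] ALU needs rd=2 wr=1: ok; after: ALU=0 MUL=1 MEM=2 BR=1, R=2, W=0
[2] ALU needs rd=1 wr=1: FU; after: ALU=0 MUL=1 MEM=2 BR=1, R=2, W=0
[3] ALU needs rd=2 wr=1: FU; after: ALU=0 MUL=1 MEM=2 BR=1, R=2, W=0
[4] MUL needs rd=2 wr=1: WR_PORT; after: ALU=0 MUL=1 MEM=2 BR=1, R=2, W=0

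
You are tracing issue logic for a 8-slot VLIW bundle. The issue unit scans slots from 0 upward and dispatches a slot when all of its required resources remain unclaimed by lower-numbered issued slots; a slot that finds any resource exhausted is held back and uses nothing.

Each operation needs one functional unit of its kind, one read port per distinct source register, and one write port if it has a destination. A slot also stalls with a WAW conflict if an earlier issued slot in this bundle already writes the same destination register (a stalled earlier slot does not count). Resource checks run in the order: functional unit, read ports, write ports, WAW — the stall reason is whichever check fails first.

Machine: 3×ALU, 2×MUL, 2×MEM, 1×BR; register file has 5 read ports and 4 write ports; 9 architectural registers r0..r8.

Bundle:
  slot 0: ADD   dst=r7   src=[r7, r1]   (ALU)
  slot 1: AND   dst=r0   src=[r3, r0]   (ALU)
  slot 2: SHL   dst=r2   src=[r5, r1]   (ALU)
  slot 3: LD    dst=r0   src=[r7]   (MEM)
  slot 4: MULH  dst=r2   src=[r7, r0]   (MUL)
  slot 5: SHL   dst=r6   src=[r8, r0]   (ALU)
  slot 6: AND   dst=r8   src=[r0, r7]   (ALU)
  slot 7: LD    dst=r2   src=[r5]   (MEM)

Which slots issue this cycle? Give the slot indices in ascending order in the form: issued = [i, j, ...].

issued = [0, 1, 7]

  0. ALU→r7 ⇒ go  {2A/2Mu/2Ld/1B | 3r 3w}
  1. ALU→r0 ⇒ go  {1A/2Mu/2Ld/1B | 1r 2w}
  2. ALU→r2 ⇒ no(RD_PORT)  {1A/2Mu/2Ld/1B | 1r 2w}
  3. MEM→r0 ⇒ no(WAW)  {1A/2Mu/2Ld/1B | 1r 2w}
  4. MUL→r2 ⇒ no(RD_PORT)  {1A/2Mu/2Ld/1B | 1r 2w}
  5. ALU→r6 ⇒ no(RD_PORT)  {1A/2Mu/2Ld/1B | 1r 2w}
  6. ALU→r8 ⇒ no(RD_PORT)  {1A/2Mu/2Ld/1B | 1r 2w}
  7. MEM→r2 ⇒ go  {1A/2Mu/1Ld/1B | 0r 1w}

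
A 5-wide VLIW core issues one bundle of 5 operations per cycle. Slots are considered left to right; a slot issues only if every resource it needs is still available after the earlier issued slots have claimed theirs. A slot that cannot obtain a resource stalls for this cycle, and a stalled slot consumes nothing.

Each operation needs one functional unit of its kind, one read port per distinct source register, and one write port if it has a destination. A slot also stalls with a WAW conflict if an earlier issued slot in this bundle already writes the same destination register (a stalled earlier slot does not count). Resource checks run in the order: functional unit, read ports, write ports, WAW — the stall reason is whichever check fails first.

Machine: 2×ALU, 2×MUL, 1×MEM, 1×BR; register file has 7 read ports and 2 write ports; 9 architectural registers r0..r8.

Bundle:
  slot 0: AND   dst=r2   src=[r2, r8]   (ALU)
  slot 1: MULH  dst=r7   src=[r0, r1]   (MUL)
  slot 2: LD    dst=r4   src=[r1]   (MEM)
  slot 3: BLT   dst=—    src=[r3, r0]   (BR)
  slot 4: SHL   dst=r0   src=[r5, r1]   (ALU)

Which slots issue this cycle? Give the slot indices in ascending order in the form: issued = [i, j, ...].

issued = [0, 1, 3]

#0 ALU src=r2,r8 dispatched  <A:1 Mu:2 Ld:1 B:1 rd:5 wr:1>
#1 MUL src=r0,r1 dispatched  <A:1 Mu:1 Ld:1 B:1 rd:3 wr:0>
#2 MEM src=r1 held:WR_PORT  <A:1 Mu:1 Ld:1 B:1 rd:3 wr:0>
#3 BR src=r3,r0 dispatched  <A:1 Mu:1 Ld:1 B:0 rd:1 wr:0>
#4 ALU src=r5,r1 held:RD_PORT  <A:1 Mu:1 Ld:1 B:0 rd:1 wr:0>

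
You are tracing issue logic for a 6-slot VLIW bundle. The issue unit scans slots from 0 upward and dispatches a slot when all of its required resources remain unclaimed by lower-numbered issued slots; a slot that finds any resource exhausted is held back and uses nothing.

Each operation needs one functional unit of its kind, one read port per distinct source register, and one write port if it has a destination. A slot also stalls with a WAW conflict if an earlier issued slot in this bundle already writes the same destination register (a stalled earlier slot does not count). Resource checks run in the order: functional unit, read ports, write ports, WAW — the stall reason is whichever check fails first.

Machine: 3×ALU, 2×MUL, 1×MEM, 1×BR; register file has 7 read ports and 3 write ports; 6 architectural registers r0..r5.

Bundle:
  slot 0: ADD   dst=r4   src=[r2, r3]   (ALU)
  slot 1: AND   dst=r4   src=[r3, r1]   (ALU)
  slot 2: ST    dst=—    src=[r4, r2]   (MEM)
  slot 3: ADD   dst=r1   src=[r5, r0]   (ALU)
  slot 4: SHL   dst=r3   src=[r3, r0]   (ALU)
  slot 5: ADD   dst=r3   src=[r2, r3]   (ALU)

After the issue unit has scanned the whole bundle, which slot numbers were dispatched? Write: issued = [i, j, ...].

[0] ALU needs rd=2 wr=1: ok; after: ALU=2 MUL=2 MEM=1 BR=1, R=5, W=2
[1] ALU needs rd=2 wr=1: WAW; after: ALU=2 MUL=2 MEM=1 BR=1, R=5, W=2
[2] MEM needs rd=2 wr=0: ok; after: ALU=2 MUL=2 MEM=0 BR=1, R=3, W=2
[3] ALU needs rd=2 wr=1: ok; after: ALU=1 MUL=2 MEM=0 BR=1, R=1, W=1
[4] ALU needs rd=2 wr=1: RD_PORT; after: ALU=1 MUL=2 MEM=0 BR=1, R=1, W=1
[5] ALU needs rd=2 wr=1: RD_PORT; after: ALU=1 MUL=2 MEM=0 BR=1, R=1, W=1

issued = [0, 2, 3]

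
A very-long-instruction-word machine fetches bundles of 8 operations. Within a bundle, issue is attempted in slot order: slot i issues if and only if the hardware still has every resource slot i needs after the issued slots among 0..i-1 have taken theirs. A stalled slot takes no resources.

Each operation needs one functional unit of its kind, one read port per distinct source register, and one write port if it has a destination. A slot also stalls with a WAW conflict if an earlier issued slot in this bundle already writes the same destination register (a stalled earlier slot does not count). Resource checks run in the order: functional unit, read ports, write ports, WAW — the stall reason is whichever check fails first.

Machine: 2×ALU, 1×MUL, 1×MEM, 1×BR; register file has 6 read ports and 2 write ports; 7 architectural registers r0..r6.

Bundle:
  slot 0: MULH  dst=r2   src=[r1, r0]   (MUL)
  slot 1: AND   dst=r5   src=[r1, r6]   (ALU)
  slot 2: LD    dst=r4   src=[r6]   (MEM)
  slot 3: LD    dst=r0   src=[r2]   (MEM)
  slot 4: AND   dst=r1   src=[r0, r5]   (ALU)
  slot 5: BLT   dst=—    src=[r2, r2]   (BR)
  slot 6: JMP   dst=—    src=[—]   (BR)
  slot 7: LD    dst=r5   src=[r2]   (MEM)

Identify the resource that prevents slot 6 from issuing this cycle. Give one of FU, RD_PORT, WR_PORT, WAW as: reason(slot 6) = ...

reason(slot 6) = FU

[0] MUL needs rd=2 wr=1: ok; after: ALU=2 MUL=0 MEM=1 BR=1, R=4, W=1
[1] ALU needs rd=2 wr=1: ok; after: ALU=1 MUL=0 MEM=1 BR=1, R=2, W=0
[2] MEM needs rd=1 wr=1: WR_PORT; after: ALU=1 MUL=0 MEM=1 BR=1, R=2, W=0
[3] MEM needs rd=1 wr=1: WR_PORT; after: ALU=1 MUL=0 MEM=1 BR=1, R=2, W=0
[4] ALU needs rd=2 wr=1: WR_PORT; after: ALU=1 MUL=0 MEM=1 BR=1, R=2, W=0
[5] BR needs rd=1 wr=0: ok; after: ALU=1 MUL=0 MEM=1 BR=0, R=1, W=0
[6] BR needs rd=0 wr=0: FU; after: ALU=1 MUL=0 MEM=1 BR=0, R=1, W=0
[7] MEM needs rd=1 wr=1: WR_PORT; after: ALU=1 MUL=0 MEM=1 BR=0, R=1, W=0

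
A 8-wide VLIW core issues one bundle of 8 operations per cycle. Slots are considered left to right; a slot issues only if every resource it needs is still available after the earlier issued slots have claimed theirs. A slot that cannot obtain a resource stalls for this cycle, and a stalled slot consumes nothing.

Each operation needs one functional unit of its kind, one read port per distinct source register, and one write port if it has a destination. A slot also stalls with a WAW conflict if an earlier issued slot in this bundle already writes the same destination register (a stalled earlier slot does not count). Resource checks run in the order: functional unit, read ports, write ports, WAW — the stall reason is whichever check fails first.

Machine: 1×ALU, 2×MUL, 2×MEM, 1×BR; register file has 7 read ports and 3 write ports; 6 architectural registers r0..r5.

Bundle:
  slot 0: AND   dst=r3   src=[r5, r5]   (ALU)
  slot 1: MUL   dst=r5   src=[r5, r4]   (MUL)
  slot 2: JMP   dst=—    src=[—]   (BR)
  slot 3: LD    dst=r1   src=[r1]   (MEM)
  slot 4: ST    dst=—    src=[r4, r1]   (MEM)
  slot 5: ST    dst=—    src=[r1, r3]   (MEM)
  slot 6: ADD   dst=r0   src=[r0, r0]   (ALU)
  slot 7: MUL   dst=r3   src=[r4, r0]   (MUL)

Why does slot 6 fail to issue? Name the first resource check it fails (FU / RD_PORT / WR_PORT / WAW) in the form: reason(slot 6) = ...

slot 0 (ALU): ISSUE — free A0,Mu2,Ld2,B1 rp6 wp2
slot 1 (MUL): ISSUE — free A0,Mu1,Ld2,B1 rp4 wp1
slot 2 (BR): ISSUE — free A0,Mu1,Ld2,B0 rp4 wp1
slot 3 (MEM): ISSUE — free A0,Mu1,Ld1,B0 rp3 wp0
slot 4 (MEM): ISSUE — free A0,Mu1,Ld0,B0 rp1 wp0
slot 5 (MEM): stall FU — free A0,Mu1,Ld0,B0 rp1 wp0
slot 6 (ALU): stall FU — free A0,Mu1,Ld0,B0 rp1 wp0
slot 7 (MUL): stall RD_PORT — free A0,Mu1,Ld0,B0 rp1 wp0

reason(slot 6) = FU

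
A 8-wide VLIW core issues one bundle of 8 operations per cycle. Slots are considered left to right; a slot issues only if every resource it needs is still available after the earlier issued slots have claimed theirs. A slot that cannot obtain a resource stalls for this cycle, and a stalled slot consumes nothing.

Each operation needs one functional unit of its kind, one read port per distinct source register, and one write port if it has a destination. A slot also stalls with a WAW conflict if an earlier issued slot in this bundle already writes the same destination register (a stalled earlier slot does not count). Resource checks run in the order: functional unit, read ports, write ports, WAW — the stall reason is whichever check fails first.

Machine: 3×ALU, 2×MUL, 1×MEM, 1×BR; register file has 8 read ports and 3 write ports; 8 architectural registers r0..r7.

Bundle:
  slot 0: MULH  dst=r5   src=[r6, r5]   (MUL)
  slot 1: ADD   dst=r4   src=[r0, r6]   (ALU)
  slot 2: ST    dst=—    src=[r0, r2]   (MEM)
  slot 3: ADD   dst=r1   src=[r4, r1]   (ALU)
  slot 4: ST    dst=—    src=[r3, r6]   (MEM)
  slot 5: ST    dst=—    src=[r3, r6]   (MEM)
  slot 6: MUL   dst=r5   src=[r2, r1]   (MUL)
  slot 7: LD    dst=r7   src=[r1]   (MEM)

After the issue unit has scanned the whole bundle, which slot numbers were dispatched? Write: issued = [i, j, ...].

slot 0 (MUL): ISSUE — free A3,Mu1,Ld1,B1 rp6 wp2
slot 1 (ALU): ISSUE — free A2,Mu1,Ld1,B1 rp4 wp1
slot 2 (MEM): ISSUE — free A2,Mu1,Ld0,B1 rp2 wp1
slot 3 (ALU): ISSUE — free A1,Mu1,Ld0,B1 rp0 wp0
slot 4 (MEM): stall FU — free A1,Mu1,Ld0,B1 rp0 wp0
slot 5 (MEM): stall FU — free A1,Mu1,Ld0,B1 rp0 wp0
slot 6 (MUL): stall RD_PORT — free A1,Mu1,Ld0,B1 rp0 wp0
slot 7 (MEM): stall FU — free A1,Mu1,Ld0,B1 rp0 wp0

issued = [0, 1, 2, 3]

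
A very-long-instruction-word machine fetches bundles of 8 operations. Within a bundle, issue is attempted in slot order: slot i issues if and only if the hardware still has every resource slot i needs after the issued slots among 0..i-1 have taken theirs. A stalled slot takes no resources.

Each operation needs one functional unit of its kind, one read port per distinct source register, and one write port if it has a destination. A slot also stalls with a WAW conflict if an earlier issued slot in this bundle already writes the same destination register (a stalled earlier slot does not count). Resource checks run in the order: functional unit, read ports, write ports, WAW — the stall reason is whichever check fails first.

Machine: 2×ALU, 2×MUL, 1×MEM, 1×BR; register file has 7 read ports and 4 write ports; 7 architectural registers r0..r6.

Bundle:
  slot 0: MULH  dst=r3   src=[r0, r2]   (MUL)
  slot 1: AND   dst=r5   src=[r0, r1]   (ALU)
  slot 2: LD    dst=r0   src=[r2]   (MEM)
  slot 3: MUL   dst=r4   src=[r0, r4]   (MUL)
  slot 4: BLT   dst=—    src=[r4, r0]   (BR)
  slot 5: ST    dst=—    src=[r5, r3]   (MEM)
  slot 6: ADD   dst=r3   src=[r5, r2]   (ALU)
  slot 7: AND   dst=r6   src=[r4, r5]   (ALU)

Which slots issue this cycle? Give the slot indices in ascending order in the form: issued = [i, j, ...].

(0) want 1×MUL +2rd +1wr — yes → AL2|MU1|ME1|BR1|rd5|wr3
(1) want 1×ALU +2rd +1wr — yes → AL1|MU1|ME1|BR1|rd3|wr2
(2) want 1×MEM +1rd +1wr — yes → AL1|MU1|ME0|BR1|rd2|wr1
(3) want 1×MUL +2rd +1wr — yes → AL1|MU0|ME0|BR1|rd0|wr0
(4) want 1×BR +2rd +0wr — RD_PORT → AL1|MU0|ME0|BR1|rd0|wr0
(5) want 1×MEM +2rd +0wr — FU → AL1|MU0|ME0|BR1|rd0|wr0
(6) want 1×ALU +2rd +1wr — RD_PORT → AL1|MU0|ME0|BR1|rd0|wr0
(7) want 1×ALU +2rd +1wr — RD_PORT → AL1|MU0|ME0|BR1|rd0|wr0

issued = [0, 1, 2, 3]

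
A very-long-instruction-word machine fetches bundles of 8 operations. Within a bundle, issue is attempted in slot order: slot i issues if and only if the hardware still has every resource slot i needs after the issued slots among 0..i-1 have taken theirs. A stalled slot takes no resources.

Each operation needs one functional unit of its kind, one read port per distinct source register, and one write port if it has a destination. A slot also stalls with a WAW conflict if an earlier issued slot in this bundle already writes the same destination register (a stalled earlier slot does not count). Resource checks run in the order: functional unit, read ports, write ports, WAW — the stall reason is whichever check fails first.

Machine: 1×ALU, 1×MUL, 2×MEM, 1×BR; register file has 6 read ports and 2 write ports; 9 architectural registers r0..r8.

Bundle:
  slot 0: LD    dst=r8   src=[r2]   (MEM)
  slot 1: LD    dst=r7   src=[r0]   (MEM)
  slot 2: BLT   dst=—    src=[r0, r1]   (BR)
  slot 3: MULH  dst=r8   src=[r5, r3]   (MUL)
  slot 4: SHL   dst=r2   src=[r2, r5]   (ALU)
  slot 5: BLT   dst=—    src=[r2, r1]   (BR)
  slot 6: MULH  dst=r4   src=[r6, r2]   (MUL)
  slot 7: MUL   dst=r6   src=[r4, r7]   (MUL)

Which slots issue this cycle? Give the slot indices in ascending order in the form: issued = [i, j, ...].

[0] MEM needs rd=1 wr=1: ok; after: ALU=1 MUL=1 MEM=1 BR=1, R=5, W=1
[1] MEM needs rd=1 wr=1: ok; after: ALU=1 MUL=1 MEM=0 BR=1, R=4, W=0
[2] BR needs rd=2 wr=0: ok; after: ALU=1 MUL=1 MEM=0 BR=0, R=2, W=0
[3] MUL needs rd=2 wr=1: WR_PORT; after: ALU=1 MUL=1 MEM=0 BR=0, R=2, W=0
[4] ALU needs rd=2 wr=1: WR_PORT; after: ALU=1 MUL=1 MEM=0 BR=0, R=2, W=0
[5] BR needs rd=2 wr=0: FU; after: ALU=1 MUL=1 MEM=0 BR=0, R=2, W=0
[6] MUL needs rd=2 wr=1: WR_PORT; after: ALU=1 MUL=1 MEM=0 BR=0, R=2, W=0
[7] MUL needs rd=2 wr=1: WR_PORT; after: ALU=1 MUL=1 MEM=0 BR=0, R=2, W=0

issued = [0, 1, 2]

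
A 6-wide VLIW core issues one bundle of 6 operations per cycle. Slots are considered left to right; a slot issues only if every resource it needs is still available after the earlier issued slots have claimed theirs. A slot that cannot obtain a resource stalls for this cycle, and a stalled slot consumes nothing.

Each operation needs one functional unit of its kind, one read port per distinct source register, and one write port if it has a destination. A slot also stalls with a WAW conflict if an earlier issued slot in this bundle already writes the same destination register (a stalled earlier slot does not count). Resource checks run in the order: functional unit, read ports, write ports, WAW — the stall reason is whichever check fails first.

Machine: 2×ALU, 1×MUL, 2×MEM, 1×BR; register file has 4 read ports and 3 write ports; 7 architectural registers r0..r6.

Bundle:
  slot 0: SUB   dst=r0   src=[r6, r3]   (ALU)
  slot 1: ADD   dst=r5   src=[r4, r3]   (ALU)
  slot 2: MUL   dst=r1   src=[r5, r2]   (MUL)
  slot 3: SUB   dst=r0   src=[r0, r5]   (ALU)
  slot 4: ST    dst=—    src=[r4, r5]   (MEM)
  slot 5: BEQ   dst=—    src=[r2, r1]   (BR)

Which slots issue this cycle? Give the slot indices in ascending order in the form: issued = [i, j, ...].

issued = [0, 1]

  0. ALU→r0 ⇒ go  {1A/1Mu/2Ld/1B | 2r 2w}
  1. ALU→r5 ⇒ go  {0A/1Mu/2Ld/1B | 0r 1w}
  2. MUL→r1 ⇒ no(RD_PORT)  {0A/1Mu/2Ld/1B | 0r 1w}
  3. ALU→r0 ⇒ no(FU)  {0A/1Mu/2Ld/1B | 0r 1w}
  4. MEM ⇒ no(RD_PORT)  {0A/1Mu/2Ld/1B | 0r 1w}
  5. BR ⇒ no(RD_PORT)  {0A/1Mu/2Ld/1B | 0r 1w}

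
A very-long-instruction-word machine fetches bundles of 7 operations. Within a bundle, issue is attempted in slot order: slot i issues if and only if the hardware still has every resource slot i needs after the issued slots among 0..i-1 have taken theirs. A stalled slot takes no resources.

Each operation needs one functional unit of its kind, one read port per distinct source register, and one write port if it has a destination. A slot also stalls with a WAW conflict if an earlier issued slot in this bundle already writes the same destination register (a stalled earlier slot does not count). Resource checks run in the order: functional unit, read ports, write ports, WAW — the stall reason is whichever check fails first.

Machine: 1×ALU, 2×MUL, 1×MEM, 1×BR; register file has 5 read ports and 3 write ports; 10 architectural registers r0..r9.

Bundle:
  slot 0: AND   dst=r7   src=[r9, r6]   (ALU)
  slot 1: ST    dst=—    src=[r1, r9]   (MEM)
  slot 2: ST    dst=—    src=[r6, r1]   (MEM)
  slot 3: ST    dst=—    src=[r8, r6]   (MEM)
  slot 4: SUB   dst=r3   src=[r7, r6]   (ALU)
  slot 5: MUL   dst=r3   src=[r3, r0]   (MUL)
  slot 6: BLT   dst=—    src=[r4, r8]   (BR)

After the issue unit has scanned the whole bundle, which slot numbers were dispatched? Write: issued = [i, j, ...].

issued = [0, 1]

#0 ALU src=r9,r6 dispatched  <A:0 Mu:2 Ld:1 B:1 rd:3 wr:2>
#1 MEM src=r1,r9 dispatched  <A:0 Mu:2 Ld:0 B:1 rd:1 wr:2>
#2 MEM src=r6,r1 held:FU  <A:0 Mu:2 Ld:0 B:1 rd:1 wr:2>
#3 MEM src=r8,r6 held:FU  <A:0 Mu:2 Ld:0 B:1 rd:1 wr:2>
#4 ALU src=r7,r6 held:FU  <A:0 Mu:2 Ld:0 B:1 rd:1 wr:2>
#5 MUL src=r3,r0 held:RD_PORT  <A:0 Mu:2 Ld:0 B:1 rd:1 wr:2>
#6 BR src=r4,r8 held:RD_PORT  <A:0 Mu:2 Ld:0 B:1 rd:1 wr:2>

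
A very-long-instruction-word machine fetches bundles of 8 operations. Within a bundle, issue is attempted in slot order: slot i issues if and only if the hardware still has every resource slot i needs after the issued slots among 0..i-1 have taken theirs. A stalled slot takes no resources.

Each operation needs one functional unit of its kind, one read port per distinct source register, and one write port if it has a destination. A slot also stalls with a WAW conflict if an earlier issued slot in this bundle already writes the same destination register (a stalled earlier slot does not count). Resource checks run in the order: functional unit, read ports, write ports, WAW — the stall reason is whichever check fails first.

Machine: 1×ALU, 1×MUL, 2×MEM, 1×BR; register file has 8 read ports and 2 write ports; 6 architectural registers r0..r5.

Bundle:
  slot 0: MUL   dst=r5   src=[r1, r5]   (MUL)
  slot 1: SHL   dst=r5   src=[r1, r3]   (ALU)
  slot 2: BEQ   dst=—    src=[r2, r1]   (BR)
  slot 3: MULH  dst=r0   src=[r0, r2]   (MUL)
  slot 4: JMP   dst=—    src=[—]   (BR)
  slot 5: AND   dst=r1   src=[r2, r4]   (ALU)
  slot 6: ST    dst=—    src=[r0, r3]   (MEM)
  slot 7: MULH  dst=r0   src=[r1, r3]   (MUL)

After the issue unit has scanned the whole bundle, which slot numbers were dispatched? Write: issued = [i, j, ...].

(0) want 1×MUL +2rd +1wr — yes → AL1|MU0|ME2|BR1|rd6|wr1
(1) want 1×ALU +2rd +1wr — WAW → AL1|MU0|ME2|BR1|rd6|wr1
(2) want 1×BR +2rd +0wr — yes → AL1|MU0|ME2|BR0|rd4|wr1
(3) want 1×MUL +2rd +1wr — FU → AL1|MU0|ME2|BR0|rd4|wr1
(4) want 1×BR +0rd +0wr — FU → AL1|MU0|ME2|BR0|rd4|wr1
(5) want 1×ALU +2rd +1wr — yes → AL0|MU0|ME2|BR0|rd2|wr0
(6) want 1×MEM +2rd +0wr — yes → AL0|MU0|ME1|BR0|rd0|wr0
(7) want 1×MUL +2rd +1wr — FU → AL0|MU0|ME1|BR0|rd0|wr0

issued = [0, 2, 5, 6]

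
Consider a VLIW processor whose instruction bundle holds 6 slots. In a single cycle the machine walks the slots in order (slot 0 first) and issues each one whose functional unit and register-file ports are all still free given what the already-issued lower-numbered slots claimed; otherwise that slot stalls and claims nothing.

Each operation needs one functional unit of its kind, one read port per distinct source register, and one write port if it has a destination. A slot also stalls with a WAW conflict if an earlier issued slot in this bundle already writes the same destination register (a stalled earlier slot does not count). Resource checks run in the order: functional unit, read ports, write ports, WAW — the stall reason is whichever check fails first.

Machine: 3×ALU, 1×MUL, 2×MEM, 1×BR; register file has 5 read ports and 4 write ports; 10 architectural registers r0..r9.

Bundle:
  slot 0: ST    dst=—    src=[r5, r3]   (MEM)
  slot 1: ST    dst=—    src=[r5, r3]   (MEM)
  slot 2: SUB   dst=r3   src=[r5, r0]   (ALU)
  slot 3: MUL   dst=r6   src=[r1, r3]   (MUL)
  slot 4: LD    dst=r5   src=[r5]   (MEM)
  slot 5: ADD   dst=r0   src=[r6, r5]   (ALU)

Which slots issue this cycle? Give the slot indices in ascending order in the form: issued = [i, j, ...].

issued = [0, 1]

[0] MEM needs rd=2 wr=0: ok; after: ALU=3 MUL=1 MEM=1 BR=1, R=3, W=4
[1] MEM needs rd=2 wr=0: ok; after: ALU=3 MUL=1 MEM=0 BR=1, R=1, W=4
[2] ALU needs rd=2 wr=1: RD_PORT; after: ALU=3 MUL=1 MEM=0 BR=1, R=1, W=4
[3] MUL needs rd=2 wr=1: RD_PORT; after: ALU=3 MUL=1 MEM=0 BR=1, R=1, W=4
[4] MEM needs rd=1 wr=1: FU; after: ALU=3 MUL=1 MEM=0 BR=1, R=1, W=4
[5] ALU needs rd=2 wr=1: RD_PORT; after: ALU=3 MUL=1 MEM=0 BR=1, R=1, W=4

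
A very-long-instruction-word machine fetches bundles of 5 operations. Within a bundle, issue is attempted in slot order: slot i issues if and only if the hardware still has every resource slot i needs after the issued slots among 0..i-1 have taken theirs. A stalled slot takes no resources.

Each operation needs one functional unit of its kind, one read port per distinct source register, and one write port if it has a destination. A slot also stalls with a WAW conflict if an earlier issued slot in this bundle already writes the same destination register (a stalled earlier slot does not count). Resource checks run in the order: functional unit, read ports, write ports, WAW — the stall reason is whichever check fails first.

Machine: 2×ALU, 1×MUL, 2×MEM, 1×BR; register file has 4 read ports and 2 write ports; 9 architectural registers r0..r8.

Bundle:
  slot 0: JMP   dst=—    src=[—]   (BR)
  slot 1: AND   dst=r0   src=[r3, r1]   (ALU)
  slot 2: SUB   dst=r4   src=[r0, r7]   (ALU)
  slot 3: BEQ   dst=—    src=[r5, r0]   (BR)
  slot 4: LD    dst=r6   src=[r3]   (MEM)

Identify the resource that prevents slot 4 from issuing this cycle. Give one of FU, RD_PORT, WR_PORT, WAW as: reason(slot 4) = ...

  0. BR ⇒ go  {2A/1Mu/2Ld/0B | 4r 2w}
  1. ALU→r0 ⇒ go  {1A/1Mu/2Ld/0B | 2r 1w}
  2. ALU→r4 ⇒ go  {0A/1Mu/2Ld/0B | 0r 0w}
  3. BR ⇒ no(FU)  {0A/1Mu/2Ld/0B | 0r 0w}
  4. MEM→r6 ⇒ no(RD_PORT)  {0A/1Mu/2Ld/0B | 0r 0w}

reason(slot 4) = RD_PORT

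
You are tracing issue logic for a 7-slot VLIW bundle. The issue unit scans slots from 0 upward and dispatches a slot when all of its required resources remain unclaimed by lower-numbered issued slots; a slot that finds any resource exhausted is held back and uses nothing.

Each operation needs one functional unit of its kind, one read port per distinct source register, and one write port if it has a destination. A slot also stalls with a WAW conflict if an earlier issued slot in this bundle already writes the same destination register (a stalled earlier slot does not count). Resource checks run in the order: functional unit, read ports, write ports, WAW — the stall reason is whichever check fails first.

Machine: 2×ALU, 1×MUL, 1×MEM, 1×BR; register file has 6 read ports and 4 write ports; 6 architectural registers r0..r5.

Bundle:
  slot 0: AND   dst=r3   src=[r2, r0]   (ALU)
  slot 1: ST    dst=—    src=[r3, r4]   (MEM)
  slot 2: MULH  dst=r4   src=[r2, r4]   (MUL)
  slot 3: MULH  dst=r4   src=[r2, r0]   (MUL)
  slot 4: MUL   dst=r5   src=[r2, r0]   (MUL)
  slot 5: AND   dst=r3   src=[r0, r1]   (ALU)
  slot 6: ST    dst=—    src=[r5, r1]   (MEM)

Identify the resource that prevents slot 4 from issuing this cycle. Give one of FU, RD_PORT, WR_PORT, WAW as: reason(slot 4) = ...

[0] ALU needs rd=2 wr=1: ok; after: ALU=1 MUL=1 MEM=1 BR=1, R=4, W=3
[1] MEM needs rd=2 wr=0: ok; after: ALU=1 MUL=1 MEM=0 BR=1, R=2, W=3
[2] MUL needs rd=2 wr=1: ok; after: ALU=1 MUL=0 MEM=0 BR=1, R=0, W=2
[3] MUL needs rd=2 wr=1: FU; after: ALU=1 MUL=0 MEM=0 BR=1, R=0, W=2
[4] MUL needs rd=2 wr=1: FU; after: ALU=1 MUL=0 MEM=0 BR=1, R=0, W=2
[5] ALU needs rd=2 wr=1: RD_PORT; after: ALU=1 MUL=0 MEM=0 BR=1, R=0, W=2
[6] MEM needs rd=2 wr=0: FU; after: ALU=1 MUL=0 MEM=0 BR=1, R=0, W=2

reason(slot 4) = FU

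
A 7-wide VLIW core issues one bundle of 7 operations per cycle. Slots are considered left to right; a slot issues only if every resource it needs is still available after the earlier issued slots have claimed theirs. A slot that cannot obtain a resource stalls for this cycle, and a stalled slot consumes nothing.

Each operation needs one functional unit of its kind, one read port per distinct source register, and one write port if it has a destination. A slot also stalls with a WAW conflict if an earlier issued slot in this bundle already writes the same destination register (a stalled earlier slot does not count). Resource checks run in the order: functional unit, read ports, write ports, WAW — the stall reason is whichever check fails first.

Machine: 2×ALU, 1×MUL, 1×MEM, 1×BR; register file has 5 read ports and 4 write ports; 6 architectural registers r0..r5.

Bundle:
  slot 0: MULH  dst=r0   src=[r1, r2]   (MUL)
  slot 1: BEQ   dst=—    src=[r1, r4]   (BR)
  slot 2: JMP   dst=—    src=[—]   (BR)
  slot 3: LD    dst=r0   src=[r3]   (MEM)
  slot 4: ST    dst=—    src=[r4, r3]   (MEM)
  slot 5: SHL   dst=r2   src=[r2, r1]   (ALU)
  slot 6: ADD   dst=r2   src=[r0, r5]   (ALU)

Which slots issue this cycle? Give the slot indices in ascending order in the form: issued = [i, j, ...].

issued = [0, 1]

#0 MUL src=r1,r2 dispatched  <A:2 Mu:0 Ld:1 B:1 rd:3 wr:3>
#1 BR src=r1,r4 dispatched  <A:2 Mu:0 Ld:1 B:0 rd:1 wr:3>
#2 BR src=- held:FU  <A:2 Mu:0 Ld:1 B:0 rd:1 wr:3>
#3 MEM src=r3 held:WAW  <A:2 Mu:0 Ld:1 B:0 rd:1 wr:3>
#4 MEM src=r4,r3 held:RD_PORT  <A:2 Mu:0 Ld:1 B:0 rd:1 wr:3>
#5 ALU src=r2,r1 held:RD_PORT  <A:2 Mu:0 Ld:1 B:0 rd:1 wr:3>
#6 ALU src=r0,r5 held:RD_PORT  <A:2 Mu:0 Ld:1 B:0 rd:1 wr:3>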